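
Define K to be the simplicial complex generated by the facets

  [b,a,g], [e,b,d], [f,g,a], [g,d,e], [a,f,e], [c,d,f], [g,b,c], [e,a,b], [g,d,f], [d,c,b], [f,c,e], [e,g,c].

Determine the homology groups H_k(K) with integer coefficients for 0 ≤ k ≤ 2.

Take the total order a < b < c < d < e < f < g on the vertex set. Then K (dimension 2) consists of the simplices:

  0-simplices (7): a, b, c, d, e, f, g
  1-simplices (18): ab, ae, af, ag, bc, bd, be, bg, cd, ce, cf, cg, de, df, dg, ef, eg, fg
  2-simplices (12): abe, abg, aef, afg, bcd, bcg, bde, cdf, cef, ceg, deg, dfg

Hence C_0 ≅ Z^7, C_1 ≅ Z^18, C_2 ≅ Z^12.

∂_1: C_1 → C_0 sends each edge [p,q] (with p < q) to q − p. For instance
  ∂bc = c − b.
This gives a 7×18 integer matrix of rank 6; reducing to Smith normal form yields diagonal entries (1,1,1,1,1,1).

∂_2: C_2 → C_1 acts by ∂[p,q,r] = [q,r] − [p,r] + [p,q]. For instance
  ∂abe = be − ae + ab,
  ∂ceg = eg − cg + ce.
As a 18×12 matrix over Z this has rank 12, with invariant factors (1,1,1,1,1,1,1,1,1,1,1,2).

Now H_k = ker ∂_k / im ∂_{k+1}, so:

  H_0: rank C_0 − rank ∂_1 = 7 − 6 = 1, and the invariant factors of ∂_1 are all 1, so H_0 = Z.
  H_1: rank ker ∂_1 − rank ∂_2 = (18 − 6) − 12 = 0, and ∂_2 has invariant factor 2 > 1, so H_1 = Z/2.
  H_2: rank ker ∂_2 − rank ∂_3 = (12 − 12) − 0 = 0, and there is no ∂_3, so H_2 = 0.

As a check, the Euler characteristic is 7 − 18 + 12 = 1, which agrees with 1 − 0 + 0 = 1.

H_0 = Z,  H_1 = Z/2,  H_2 = 0.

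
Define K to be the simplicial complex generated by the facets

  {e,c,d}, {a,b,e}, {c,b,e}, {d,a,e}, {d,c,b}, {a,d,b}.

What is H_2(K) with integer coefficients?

K has 5 vertices, 9 edges, 6 triangles.
rank ∂_2 = 5, rank ∂_3 = 0 ⇒ b_2 = 6 − 5 − 0 = 1. So H_2 = Z.

H_2 = Z.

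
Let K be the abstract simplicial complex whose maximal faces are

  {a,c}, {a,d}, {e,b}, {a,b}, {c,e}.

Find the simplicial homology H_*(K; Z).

K has 5 vertices, 5 edges.
rank ∂_0 = 0, rank ∂_1 = 4 ⇒ b_0 = 5 − 0 − 4 = 1; all invariant factors of ∂_1 are 1 so no torsion. So H_0 ≅ Z.
rank ∂_1 = 4, rank ∂_2 = 0 ⇒ b_1 = 5 − 4 − 0 = 1. So H_1 ≅ Z.

H_0 = Z,  H_1 = Z.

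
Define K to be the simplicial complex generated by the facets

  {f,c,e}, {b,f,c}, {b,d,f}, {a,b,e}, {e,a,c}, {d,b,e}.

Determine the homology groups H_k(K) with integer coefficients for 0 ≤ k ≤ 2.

H_0 ≅ Z,  H_1 ≅ Z,  H_2 = 0.

Order the vertices as a < b < c < d < e < f. Listing each simplex with vertices in this order, K has dimension 2 with simplices:

  0-simplices (6): a, b, c, d, e, f
  1-simplices (12): ab, ac, ae, bc, bd, be, bf, ce, cf, de, df, ef
  2-simplices (6): abe, ace, bcf, bde, bdf, cef

Hence C_0 ≅ Z^6, C_1 ≅ Z^12, C_2 ≅ Z^6.

The boundary map ∂_1: C_1 → C_0 maps an edge to its endpoints' difference, ∂[p,q] = q − p. For instance
  ∂bc = c − b.
This gives a 6×12 integer matrix of rank 5; reducing to Smith normal form yields diagonal entries (1,1,1,1,1).

∂_2: C_2 → C_1 acts by ∂[p,q,r] = [q,r] − [p,r] + [p,q]. For instance
  ∂abe = be − ae + ab,
  ∂bde = de − be + bd.
As a 12×6 matrix over Z this has rank 6, with invariant factors (1,1,1,1,1,1).

From H_k ≅ ker(∂_k) / im(∂_{k+1}) we obtain:

  H_0: rank C_0 − rank ∂_1 = 6 − 5 = 1, and the invariant factors of ∂_1 are all 1, so H_0 ≅ Z.
  H_1: rank ker ∂_1 − rank ∂_2 = (12 − 5) − 6 = 1, and the invariant factors of ∂_2 are all 1, so H_1 ≅ Z.
  H_2: rank ker ∂_2 − rank ∂_3 = (6 − 6) − 0 = 0, and there is no ∂_3, so H_2 ≅ 0.

(K is a triangulation of the cylinder S^1 x I.)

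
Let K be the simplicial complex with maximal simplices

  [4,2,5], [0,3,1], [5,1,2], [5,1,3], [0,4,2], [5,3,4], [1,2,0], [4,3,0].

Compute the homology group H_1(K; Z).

Take the total order 0 < 1 < 2 < 3 < 4 < 5 on the vertex set. Then K (dimension 2) consists of the simplices:

  0-simplices (6): [0], [1], [2], [3], [4], [5]
  1-simplices (12): [0,1], [0,2], [0,3], [0,4], [1,2], [1,3], [1,5], [2,4], [2,5], [3,4], [3,5], [4,5]
  2-simplices (8): [0,1,2], [0,1,3], [0,2,4], [0,3,4], [1,2,5], [1,3,5], [2,4,5], [3,4,5]

so the chain groups are C_0 ≅ Z^6, C_1 ≅ Z^12, C_2 ≅ Z^8.

∂_1: C_1 → C_0 sends each edge [p,q] (with p < q) to q − p. For instance
  ∂[3,5] = [5] − [3].
This gives a 6×12 integer matrix of rank 5; reducing to Smith normal form yields diagonal entries (1,1,1,1,1).

∂_2: C_2 → C_1 maps a triangle to the signed sum of its edges. For instance
  ∂[0,2,4] = [2,4] − [0,4] + [0,2],
  ∂[0,3,4] = [3,4] − [0,4] + [0,3].
This gives a 12×8 integer matrix of rank 7; reducing to Smith normal form yields diagonal entries (1,1,1,1,1,1,1).

Now H_k = ker ∂_k / im ∂_{k+1}, so:

  H_1: rank ker ∂_1 − rank ∂_2 = (12 − 5) − 7 = 0, and the invariant factors of ∂_2 are all 1, so H_1 = 0.

H_1 = 0.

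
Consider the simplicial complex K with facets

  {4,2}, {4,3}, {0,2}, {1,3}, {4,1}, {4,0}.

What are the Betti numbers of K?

Fix the vertex order 0 < 1 < 2 < 3 < 4 and write every simplex with vertices in increasing order. Then dim K = 1 and the simplices of K are:

  0-simplices (5): [0], [1], [2], [3], [4]
  1-simplices (6): [0,2], [0,4], [1,3], [1,4], [2,4], [3,4]

giving chain groups C_0 ≅ Z^5, C_1 ≅ Z^6.

∂_1: C_1 → C_0 is given by ∂[p,q] = [q] − [p]. For instance
  ∂[0,4] = [4] − [0].
The resulting 5×6 matrix has rank 4, and its Smith normal form has invariant factors (1,1,1,1).

From H_k ≅ ker(∂_k) / im(∂_{k+1}) we obtain:

  H_0: rank C_0 − rank ∂_1 = 5 − 4 = 1, and the invariant factors of ∂_1 are all 1, so H_0 = Z.
  H_1: rank ker ∂_1 − rank ∂_2 = (6 − 4) − 0 = 2, and there is no ∂_2, so H_1 = Z^2.

As a check, the Euler characteristic is 5 − 6 = -1, which agrees with 1 − 2 = -1.

Hence the Betti numbers are b_0 = 1, b_1 = 2.

b_0 = 1, b_1 = 2.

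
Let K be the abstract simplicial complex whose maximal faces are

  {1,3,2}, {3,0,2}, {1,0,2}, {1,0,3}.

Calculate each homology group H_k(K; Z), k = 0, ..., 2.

Take the total order 0 < 1 < 2 < 3 on the vertex set. Then K (dimension 2) consists of the simplices:

  0-simplices (4): [0], [1], [2], [3]
  1-simplices (6): [0,1], [0,2], [0,3], [1,2], [1,3], [2,3]
  2-simplices (4): [0,1,2], [0,1,3], [0,2,3], [1,2,3]

so the chain groups are C_0 ≅ Z^4, C_1 ≅ Z^6, C_2 ≅ Z^4.

The boundary map ∂_1: C_1 → C_0 sends each edge [p,q] (with p < q) to q − p. For instance
  ∂[2,3] = [3] − [2].
The resulting 4×6 matrix has rank 3, and its Smith normal form has invariant factors (1,1,1).

The boundary map ∂_2: C_2 → C_1 acts by ∂[p,q,r] = [q,r] − [p,r] + [p,q]. For instance
  ∂[0,1,2] = [1,2] − [0,2] + [0,1],
  ∂[1,2,3] = [2,3] − [1,3] + [1,2].
This gives a 6×4 integer matrix of rank 3; reducing to Smith normal form yields diagonal entries (1,1,1).

Reading off H_k = ker ∂_k / im ∂_{k+1}:

  H_0: rank C_0 − rank ∂_1 = 4 − 3 = 1, and the invariant factors of ∂_1 are all 1, so H_0 ≅ Z.
  H_1: rank ker ∂_1 − rank ∂_2 = (6 − 3) − 3 = 0, and the invariant factors of ∂_2 are all 1, so H_1 ≅ 0.
  H_2: rank ker ∂_2 − rank ∂_3 = (4 − 3) − 0 = 1, and there is no ∂_3, so H_2 ≅ Z.

H_0 = Z,  H_1 = 0,  H_2 = Z.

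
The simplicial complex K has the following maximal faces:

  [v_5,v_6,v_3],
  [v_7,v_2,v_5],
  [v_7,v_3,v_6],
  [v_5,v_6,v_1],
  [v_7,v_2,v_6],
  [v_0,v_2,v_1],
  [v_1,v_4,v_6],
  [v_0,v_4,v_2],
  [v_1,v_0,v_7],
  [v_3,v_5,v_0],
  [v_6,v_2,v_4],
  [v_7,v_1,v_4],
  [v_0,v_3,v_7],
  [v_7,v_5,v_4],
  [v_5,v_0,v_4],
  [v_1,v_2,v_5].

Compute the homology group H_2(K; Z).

We work with the vertex ordering v_0 < v_1 < v_2 < v_3 < v_4 < v_5 < v_6 < v_7. The simplices of K, each written with vertices in increasing order, are:

  0-simplices (8): [v_0], [v_1], [v_2], [v_3], [v_4], [v_5], [v_6], [v_7]
  1-simplices (24): (24 of them)
  2-simplices (16): (16 of them)

so the chain groups are C_0 ≅ Z^8, C_1 ≅ Z^24, C_2 ≅ Z^16.

The boundary map ∂_1: C_1 → C_0 sends each edge [p,q] (with p < q) to q − p.
The resulting 8×24 matrix has rank 7, and its Smith normal form has invariant factors (1,1,1,1,1,1,1).

The boundary map ∂_2: C_2 → C_1 acts by ∂[p,q,r] = [q,r] − [p,r] + [p,q]. For instance
  ∂[v_0,v_3,v_5] = [v_3,v_5] − [v_0,v_5] + [v_0,v_3],
  ∂[v_1,v_2,v_5] = [v_2,v_5] − [v_1,v_5] + [v_1,v_2].
The 24×16 boundary matrix has rank 15 and Smith normal form diag(1,1,1,1,1,1,1,1,1,1,1,1,1,1,1).

Computing H_k = (kernel of ∂_k) / (image of ∂_{k+1}):

  H_2: rank ker ∂_2 − rank ∂_3 = (16 − 15) − 0 = 1, and there is no ∂_3, so H_2 = Z.

(K is a triangulation of the torus T^2.)

H_2 = Z.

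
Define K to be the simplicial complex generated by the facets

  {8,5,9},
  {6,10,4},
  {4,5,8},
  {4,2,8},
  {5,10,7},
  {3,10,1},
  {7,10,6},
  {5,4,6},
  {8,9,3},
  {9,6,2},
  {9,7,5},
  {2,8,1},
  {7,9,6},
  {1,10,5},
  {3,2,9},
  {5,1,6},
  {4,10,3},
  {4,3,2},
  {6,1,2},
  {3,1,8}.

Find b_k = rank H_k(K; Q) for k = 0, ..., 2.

b_0 = 1, b_1 = 1, b_2 = 0.

Order the vertices as 1 < 2 < 3 < 4 < 5 < 6 < 7 < 8 < 9 < 10. Listing each simplex with vertices in this order, K has dimension 2 with simplices:

  0-simplices (10): [1], [2], [3], [4], [5], [6], [7], [8], [9], [10]
  1-simplices (30): (30 of them)
  2-simplices (20): (20 of them)

so the chain groups are C_0 ≅ Z^10, C_1 ≅ Z^30, C_2 ≅ Z^20.

The boundary map ∂_1: C_1 → C_0 is given by ∂[p,q] = [q] − [p].
The resulting 10×30 matrix has rank 9, and its Smith normal form has invariant factors (1,1,1,1,1,1,1,1,1).

Boundary ∂_2: C_2 → C_1 sends each 2-simplex [p,q,r] to [q,r] − [p,r] + [p,q]. For instance
  ∂[4,5,6] = [5,6] − [4,6] + [4,5],
  ∂[2,4,8] = [4,8] − [2,8] + [2,4].
As a 30×20 matrix over Z this has rank 20, with invariant factors (1,1,1,1,1,1,1,1,1,1,1,1,1,1,1,1,1,1,1,2).

Computing H_k = (kernel of ∂_k) / (image of ∂_{k+1}):

  H_0: rank C_0 − rank ∂_1 = 10 − 9 = 1, and the invariant factors of ∂_1 are all 1, so H_0 = Z.
  H_1: rank ker ∂_1 − rank ∂_2 = (30 − 9) − 20 = 1, and ∂_2 has invariant factor 2 > 1, so H_1 = Z × Z/2.
  H_2: rank ker ∂_2 − rank ∂_3 = (20 − 20) − 0 = 0, and there is no ∂_3, so H_2 = 0.

Hence the Betti numbers are b_0 = 1, b_1 = 1, b_2 = 0.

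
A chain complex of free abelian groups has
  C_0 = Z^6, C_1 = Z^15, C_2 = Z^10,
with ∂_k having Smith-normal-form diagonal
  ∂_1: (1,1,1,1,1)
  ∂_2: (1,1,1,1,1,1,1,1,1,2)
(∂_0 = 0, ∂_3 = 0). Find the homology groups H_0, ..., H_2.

H_0: b_0 = 6 − 0 − 5 = 1; torsion from ∂_1 factors > 1: none. So H_0 ≅ Z.
H_1: b_1 = 15 − 5 − 10 = 0; torsion from ∂_2 factors > 1: [2]. So H_1 ≅ Z_2.
H_2: b_2 = 10 − 10 − 0 = 0; torsion from ∂_3 factors > 1: none. So H_2 ≅ 0.

H_0 ≅ Z,  H_1 ≅ Z_2,  H_2 = 0.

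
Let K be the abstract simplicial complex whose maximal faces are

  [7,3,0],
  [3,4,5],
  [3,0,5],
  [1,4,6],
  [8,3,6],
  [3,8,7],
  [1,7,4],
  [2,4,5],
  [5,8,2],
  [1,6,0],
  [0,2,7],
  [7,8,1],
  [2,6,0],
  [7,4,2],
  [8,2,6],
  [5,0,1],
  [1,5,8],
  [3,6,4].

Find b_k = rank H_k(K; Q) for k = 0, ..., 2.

b_0 = 1, b_1 = 2, b_2 = 1.

K has 9 vertices, 27 edges, 18 triangles.
rank ∂_0 = 0, rank ∂_1 = 8 ⇒ b_0 = 9 − 0 − 8 = 1; all invariant factors of ∂_1 are 1 so no torsion. So H_0 ≅ Z.
rank ∂_1 = 8, rank ∂_2 = 17 ⇒ b_1 = 27 − 8 − 17 = 2; all invariant factors of ∂_2 are 1 so no torsion. So H_1 ≅ Z^2.
rank ∂_2 = 17, rank ∂_3 = 0 ⇒ b_2 = 18 − 17 − 0 = 1. So H_2 ≅ Z.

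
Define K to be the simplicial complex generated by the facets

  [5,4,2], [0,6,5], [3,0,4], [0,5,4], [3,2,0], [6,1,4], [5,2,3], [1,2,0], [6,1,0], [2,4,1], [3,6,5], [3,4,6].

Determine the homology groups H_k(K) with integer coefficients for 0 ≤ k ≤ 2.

H_0 = Z,  H_1 = Z/2,  H_2 = 0.

Fix the vertex order 0 < 1 < 2 < 3 < 4 < 5 < 6 and write every simplex with vertices in increasing order. Then dim K = 2 and the simplices of K are:

  0-simplices (7): [0], [1], [2], [3], [4], [5], [6]
  1-simplices (18): [0,1], [0,2], [0,3], [0,4], [0,5], [0,6], [1,2], [1,4], [1,6], [2,3], [2,4], [2,5], [3,4], [3,5], [3,6], [4,5], [4,6], [5,6]
  2-simplices (12): [0,1,2], [0,1,6], [0,2,3], [0,3,4], [0,4,5], [0,5,6], [1,2,4], [1,4,6], [2,3,5], [2,4,5], [3,4,6], [3,5,6]

so the chain groups are C_0 ≅ Z^7, C_1 ≅ Z^18, C_2 ≅ Z^12.

The boundary map ∂_1: C_1 → C_0 is given by ∂[p,q] = [q] − [p].
As a 7×18 matrix over Z this has rank 6, with invariant factors (1,1,1,1,1,1).

The boundary map ∂_2: C_2 → C_1 maps a triangle to the signed sum of its edges. For instance
  ∂[0,5,6] = [5,6] − [0,6] + [0,5],
  ∂[0,1,2] = [1,2] − [0,2] + [0,1].
The resulting 18×12 matrix has rank 12, and its Smith normal form has invariant factors (1,1,1,1,1,1,1,1,1,1,1,2).

Computing H_k = (kernel of ∂_k) / (image of ∂_{k+1}):

  H_0: rank C_0 − rank ∂_1 = 7 − 6 = 1, and the invariant factors of ∂_1 are all 1, so H_0 = Z.
  H_1: rank ker ∂_1 − rank ∂_2 = (18 − 6) − 12 = 0, and ∂_2 has invariant factor 2 > 1, so H_1 = Z/2.
  H_2: rank ker ∂_2 − rank ∂_3 = (12 − 12) − 0 = 0, and there is no ∂_3, so H_2 = 0.

As a check, the Euler characteristic is 7 − 18 + 12 = 1, which agrees with 1 − 0 + 0 = 1.
(K is a triangulation of the real projective plane RP^2.)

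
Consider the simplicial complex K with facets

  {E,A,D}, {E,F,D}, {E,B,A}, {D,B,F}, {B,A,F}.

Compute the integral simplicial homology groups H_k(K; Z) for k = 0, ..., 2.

Fix the vertex order A < B < D < E < F and write every simplex with vertices in increasing order. Then dim K = 2 and the simplices of K are:

  0-simplices (5): A, B, D, E, F
  1-simplices (10): AB, AD, AE, AF, BD, BE, BF, DE, DF, EF
  2-simplices (5): ABE, ABF, ADE, BDF, DEF

so the chain groups are C_0 ≅ Z^5, C_1 ≅ Z^10, C_2 ≅ Z^5.

Boundary ∂_1: C_1 → C_0 maps an edge to its endpoints' difference, ∂[p,q] = q − p. For instance
  ∂BF = F − B.
As a 5×10 matrix over Z this has rank 4, with invariant factors (1,1,1,1).

The boundary map ∂_2: C_2 → C_1 sends each 2-simplex [p,q,r] to [q,r] − [p,r] + [p,q]. For instance
  ∂ABF = BF − AF + AB,
  ∂BDF = DF − BF + BD.
The 10×5 boundary matrix has rank 5 and Smith normal form diag(1,1,1,1,1).

Computing H_k = (kernel of ∂_k) / (image of ∂_{k+1}):

  H_0: rank C_0 − rank ∂_1 = 5 − 4 = 1, and the invariant factors of ∂_1 are all 1, so H_0 = Z.
  H_1: rank ker ∂_1 − rank ∂_2 = (10 − 4) − 5 = 1, and the invariant factors of ∂_2 are all 1, so H_1 = Z.
  H_2: rank ker ∂_2 − rank ∂_3 = (5 − 5) − 0 = 0, and there is no ∂_3, so H_2 = 0.

As a check, the Euler characteristic is 5 − 10 + 5 = 0, which agrees with 1 − 1 + 0 = 0.
(K is a triangulation of the Möbius band.)

H_0 = Z,  H_1 = Z,  H_2 = 0.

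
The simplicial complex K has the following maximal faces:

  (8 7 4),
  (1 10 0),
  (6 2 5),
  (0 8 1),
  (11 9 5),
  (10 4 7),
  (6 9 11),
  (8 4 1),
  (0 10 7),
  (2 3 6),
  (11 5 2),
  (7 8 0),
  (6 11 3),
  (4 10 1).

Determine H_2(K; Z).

We work with the vertex ordering 0 < 1 < 2 < 3 < 4 < 5 < 6 < 7 < 8 < 9 < 10 < 11. The simplices of K, each written with vertices in increasing order, are:

  0-simplices (12): [0], [1], [2], [3], [4], [5], [6], [7], [8], [9], [10], [11]
  1-simplices (24): (24 of them)
  2-simplices (14): [0,1,8], [0,1,10], [0,7,8], [0,7,10], [1,4,8], [1,4,10], [2,3,6], [2,5,6], [2,5,11], [3,6,11], [4,7,8], [4,7,10], [5,9,11], [6,9,11]

so the chain groups are C_0 ≅ Z^12, C_1 ≅ Z^24, C_2 ≅ Z^14.

Boundary ∂_1: C_1 → C_0 maps an edge to its endpoints' difference, ∂[p,q] = q − p.
As a 12×24 matrix over Z this has rank 10, with invariant factors (1,1,1,1,1,1,1,1,1,1).

The boundary map ∂_2: C_2 → C_1 acts by ∂[p,q,r] = [q,r] − [p,r] + [p,q]. For instance
  ∂[0,7,10] = [7,10] − [0,10] + [0,7],
  ∂[2,3,6] = [3,6] − [2,6] + [2,3].
The resulting 24×14 matrix has rank 13, and its Smith normal form has invariant factors (1,1,1,1,1,1,1,1,1,1,1,1,1).

Computing H_k = (kernel of ∂_k) / (image of ∂_{k+1}):

  H_2: rank ker ∂_2 − rank ∂_3 = (14 − 13) − 0 = 1, and there is no ∂_3, so H_2 = Z.

H_2 = Z.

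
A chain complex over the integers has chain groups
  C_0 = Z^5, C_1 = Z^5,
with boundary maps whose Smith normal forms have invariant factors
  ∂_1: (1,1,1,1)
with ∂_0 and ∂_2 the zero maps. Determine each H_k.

H_0 = Z,  H_1 = Z.

H_0: b_0 = 5 − 0 − 4 = 1; torsion from ∂_1 factors > 1: none. So H_0 = Z.
H_1: b_1 = 5 − 4 − 0 = 1; torsion from ∂_2 factors > 1: none. So H_1 = Z.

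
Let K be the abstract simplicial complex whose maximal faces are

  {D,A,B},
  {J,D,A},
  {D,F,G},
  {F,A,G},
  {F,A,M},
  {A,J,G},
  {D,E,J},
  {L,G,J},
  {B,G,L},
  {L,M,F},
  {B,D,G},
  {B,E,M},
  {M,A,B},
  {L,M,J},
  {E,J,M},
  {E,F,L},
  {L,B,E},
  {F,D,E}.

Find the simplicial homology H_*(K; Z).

We work with the vertex ordering A < B < D < E < F < G < J < L < M. The simplices of K, each written with vertices in increasing order, are:

  0-simplices (9): A, B, D, E, F, G, J, L, M
  1-simplices (27): AB, AD, AF, AG, AJ, AM, BD, BE, BG, BL, BM, DE, DF, DG, DJ, EF, EJ, EL, EM, FG, FL, FM, GJ, GL, JL, JM, LM
  2-simplices (18): ABD, ABM, ADJ, AFG, AFM, AGJ, BDG, BEL, BEM, BGL, DEF, DEJ, DFG, EFL, EJM, FLM, GJL, JLM

giving chain groups C_0 ≅ Z^9, C_1 ≅ Z^27, C_2 ≅ Z^18.

Boundary ∂_1: C_1 → C_0 sends each edge [p,q] (with p < q) to q − p.
The 9×27 boundary matrix has rank 8 and Smith normal form diag(1,1,1,1,1,1,1,1).

∂_2: C_2 → C_1 maps a triangle to the signed sum of its edges. For instance
  ∂AFM = FM − AM + AF,
  ∂BEM = EM − BM + BE.
The resulting 27×18 matrix has rank 18, and its Smith normal form has invariant factors (1,1,1,1,1,1,1,1,1,1,1,1,1,1,1,1,1,2).

Reading off H_k = ker ∂_k / im ∂_{k+1}:

  H_0: rank C_0 − rank ∂_1 = 9 − 8 = 1, and the invariant factors of ∂_1 are all 1, so H_0 ≅ Z.
  H_1: rank ker ∂_1 − rank ∂_2 = (27 − 8) − 18 = 1, and ∂_2 has invariant factor 2 > 1, so H_1 ≅ Z ⊕ Z/2.
  H_2: rank ker ∂_2 − rank ∂_3 = (18 − 18) − 0 = 0, and there is no ∂_3, so H_2 ≅ 0.

As a check, the Euler characteristic is 9 − 27 + 18 = 0, which agrees with 1 − 1 + 0 = 0.

H_0 ≅ Z,  H_1 ≅ Z ⊕ Z/2,  H_2 = 0.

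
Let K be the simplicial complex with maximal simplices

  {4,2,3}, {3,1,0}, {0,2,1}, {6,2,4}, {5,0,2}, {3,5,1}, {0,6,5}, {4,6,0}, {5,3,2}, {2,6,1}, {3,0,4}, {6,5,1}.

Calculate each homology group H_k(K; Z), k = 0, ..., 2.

We work with the vertex ordering 0 < 1 < 2 < 3 < 4 < 5 < 6. The simplices of K, each written with vertices in increasing order, are:

  0-simplices (7): [0], [1], [2], [3], [4], [5], [6]
  1-simplices (18): [0,1], [0,2], [0,3], [0,4], [0,5], [0,6], [1,2], [1,3], [1,5], [1,6], [2,3], [2,4], [2,5], [2,6], [3,4], [3,5], [4,6], [5,6]
  2-simplices (12): [0,1,2], [0,1,3], [0,2,5], [0,3,4], [0,4,6], [0,5,6], [1,2,6], [1,3,5], [1,5,6], [2,3,4], [2,3,5], [2,4,6]

so the chain groups are C_0 ≅ Z^7, C_1 ≅ Z^18, C_2 ≅ Z^12.

The boundary map ∂_1: C_1 → C_0 sends each edge [p,q] (with p < q) to q − p. For instance
  ∂[0,4] = [4] − [0].
The resulting 7×18 matrix has rank 6, and its Smith normal form has invariant factors (1,1,1,1,1,1).

∂_2: C_2 → C_1 sends each 2-simplex [p,q,r] to [q,r] − [p,r] + [p,q]. For instance
  ∂[0,5,6] = [5,6] − [0,6] + [0,5],
  ∂[2,4,6] = [4,6] − [2,6] + [2,4].
The 18×12 boundary matrix has rank 12 and Smith normal form diag(1,1,1,1,1,1,1,1,1,1,1,2).

Now H_k = ker ∂_k / im ∂_{k+1}, so:

  H_0: rank C_0 − rank ∂_1 = 7 − 6 = 1, and the invariant factors of ∂_1 are all 1, so H_0 = Z.
  H_1: rank ker ∂_1 − rank ∂_2 = (18 − 6) − 12 = 0, and ∂_2 has invariant factor 2 > 1, so H_1 = Z/2.
  H_2: rank ker ∂_2 − rank ∂_3 = (12 − 12) − 0 = 0, and there is no ∂_3, so H_2 = 0.

As a check, the Euler characteristic is 7 − 18 + 12 = 1, which agrees with 1 − 0 + 0 = 1.
(K is a triangulation of the real projective plane RP^2.)

H_0 = Z,  H_1 = Z/2,  H_2 = 0.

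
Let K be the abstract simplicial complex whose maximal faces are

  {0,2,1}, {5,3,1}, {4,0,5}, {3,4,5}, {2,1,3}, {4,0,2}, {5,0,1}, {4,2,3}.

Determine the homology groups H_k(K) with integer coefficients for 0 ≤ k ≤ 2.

Take the total order 0 < 1 < 2 < 3 < 4 < 5 on the vertex set. Then K (dimension 2) consists of the simplices:

  0-simplices (6): [0], [1], [2], [3], [4], [5]
  1-simplices (12): [0,1], [0,2], [0,4], [0,5], [1,2], [1,3], [1,5], [2,3], [2,4], [3,4], [3,5], [4,5]
  2-simplices (8): [0,1,2], [0,1,5], [0,2,4], [0,4,5], [1,2,3], [1,3,5], [2,3,4], [3,4,5]

Hence C_0 ≅ Z^6, C_1 ≅ Z^12, C_2 ≅ Z^8.

Boundary ∂_1: C_1 → C_0 is given by ∂[p,q] = [q] − [p]. For instance
  ∂[2,3] = [3] − [2].
As a 6×12 matrix over Z this has rank 5, with invariant factors (1,1,1,1,1).

The boundary map ∂_2: C_2 → C_1 acts by ∂[p,q,r] = [q,r] − [p,r] + [p,q]. For instance
  ∂[0,1,2] = [1,2] − [0,2] + [0,1],
  ∂[1,3,5] = [3,5] − [1,5] + [1,3].
This gives a 12×8 integer matrix of rank 7; reducing to Smith normal form yields diagonal entries (1,1,1,1,1,1,1).

From H_k ≅ ker(∂_k) / im(∂_{k+1}) we obtain:

  H_0: rank C_0 − rank ∂_1 = 6 − 5 = 1, and the invariant factors of ∂_1 are all 1, so H_0 = Z.
  H_1: rank ker ∂_1 − rank ∂_2 = (12 − 5) − 7 = 0, and the invariant factors of ∂_2 are all 1, so H_1 = 0.
  H_2: rank ker ∂_2 − rank ∂_3 = (8 − 7) − 0 = 1, and there is no ∂_3, so H_2 = Z.

H_0 = Z,  H_1 = 0,  H_2 = Z.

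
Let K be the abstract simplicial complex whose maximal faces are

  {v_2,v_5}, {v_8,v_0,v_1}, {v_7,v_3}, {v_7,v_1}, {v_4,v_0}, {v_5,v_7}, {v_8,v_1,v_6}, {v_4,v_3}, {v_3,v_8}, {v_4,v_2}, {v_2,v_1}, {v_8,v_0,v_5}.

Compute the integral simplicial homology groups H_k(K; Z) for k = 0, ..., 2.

H_0 = Z,  H_1 = Z^5,  H_2 = 0.

Fix the vertex order v_0 < v_1 < v_2 < v_3 < v_4 < v_5 < v_6 < v_7 < v_8 and write every simplex with vertices in increasing order. Then dim K = 2 and the simplices of K are:

  0-simplices (9): [v_0], [v_1], [v_2], [v_3], [v_4], [v_5], [v_6], [v_7], [v_8]
  1-simplices (16): (16 of them)
  2-simplices (3): [v_0,v_1,v_8], [v_0,v_5,v_8], [v_1,v_6,v_8]

Hence C_0 ≅ Z^9, C_1 ≅ Z^16, C_2 ≅ Z^3.

∂_1: C_1 → C_0 is given by ∂[p,q] = [q] − [p]. For instance
  ∂[v_1,v_7] = [v_7] − [v_1].
The 9×16 boundary matrix has rank 8 and Smith normal form diag(1,1,1,1,1,1,1,1).

The boundary map ∂_2: C_2 → C_1 sends each 2-simplex [p,q,r] to [q,r] − [p,r] + [p,q]. For instance
  ∂[v_0,v_1,v_8] = [v_1,v_8] − [v_0,v_8] + [v_0,v_1],
  ∂[v_0,v_5,v_8] = [v_5,v_8] − [v_0,v_8] + [v_0,v_5].
As a 16×3 matrix over Z this has rank 3, with invariant factors (1,1,1).

Reading off H_k = ker ∂_k / im ∂_{k+1}:

  H_0: rank C_0 − rank ∂_1 = 9 − 8 = 1, and the invariant factors of ∂_1 are all 1, so H_0 = Z.
  H_1: rank ker ∂_1 − rank ∂_2 = (16 − 8) − 3 = 5, and the invariant factors of ∂_2 are all 1, so H_1 = Z^5.
  H_2: rank ker ∂_2 − rank ∂_3 = (3 − 3) − 0 = 0, and there is no ∂_3, so H_2 = 0.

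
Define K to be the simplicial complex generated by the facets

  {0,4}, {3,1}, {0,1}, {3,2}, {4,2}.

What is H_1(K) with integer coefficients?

Order the vertices as 0 < 1 < 2 < 3 < 4. Listing each simplex with vertices in this order, K has dimension 1 with simplices:

  0-simplices (5): [0], [1], [2], [3], [4]
  1-simplices (5): [0,1], [0,4], [1,3], [2,3], [2,4]

so the chain groups are C_0 ≅ Z^5, C_1 ≅ Z^5.

∂_1: C_1 → C_0 is given by ∂[p,q] = [q] − [p].
This gives a 5×5 integer matrix of rank 4; reducing to Smith normal form yields diagonal entries (1,1,1,1).

Computing H_k = (kernel of ∂_k) / (image of ∂_{k+1}):

  H_1: rank ker ∂_1 − rank ∂_2 = (5 − 4) − 0 = 1, and there is no ∂_2, so H_1 = Z.

H_1 = Z.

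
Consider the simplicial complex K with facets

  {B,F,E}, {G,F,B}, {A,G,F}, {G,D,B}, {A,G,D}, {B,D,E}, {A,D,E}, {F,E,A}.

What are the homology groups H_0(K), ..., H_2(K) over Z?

H_0 ≅ Z,  H_1 = 0,  H_2 ≅ Z.

Take the total order A < B < D < E < F < G on the vertex set. Then K (dimension 2) consists of the simplices:

  0-simplices (6): A, B, D, E, F, G
  1-simplices (12): AD, AE, AF, AG, BD, BE, BF, BG, DE, DG, EF, FG
  2-simplices (8): ADE, ADG, AEF, AFG, BDE, BDG, BEF, BFG

so the chain groups are C_0 ≅ Z^6, C_1 ≅ Z^12, C_2 ≅ Z^8.

The boundary map ∂_1: C_1 → C_0 is given by ∂[p,q] = [q] − [p].
This gives a 6×12 integer matrix of rank 5; reducing to Smith normal form yields diagonal entries (1,1,1,1,1).

Boundary ∂_2: C_2 → C_1 maps a triangle to the signed sum of its edges. For instance
  ∂BDG = DG − BG + BD,
  ∂AEF = EF − AF + AE.
As a 12×8 matrix over Z this has rank 7, with invariant factors (1,1,1,1,1,1,1).

Now H_k = ker ∂_k / im ∂_{k+1}, so:

  H_0: rank C_0 − rank ∂_1 = 6 − 5 = 1, and the invariant factors of ∂_1 are all 1, so H_0 ≅ Z.
  H_1: rank ker ∂_1 − rank ∂_2 = (12 − 5) − 7 = 0, and the invariant factors of ∂_2 are all 1, so H_1 ≅ 0.
  H_2: rank ker ∂_2 − rank ∂_3 = (8 − 7) − 0 = 1, and there is no ∂_3, so H_2 ≅ Z.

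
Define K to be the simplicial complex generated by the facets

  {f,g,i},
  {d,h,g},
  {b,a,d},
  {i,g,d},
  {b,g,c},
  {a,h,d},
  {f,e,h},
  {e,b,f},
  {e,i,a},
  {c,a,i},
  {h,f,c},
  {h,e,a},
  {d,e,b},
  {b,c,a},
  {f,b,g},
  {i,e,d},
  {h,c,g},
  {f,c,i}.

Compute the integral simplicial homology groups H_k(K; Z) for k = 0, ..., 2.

H_0 = Z,  H_1 = Z ⊕ Z/2,  H_2 = 0.

Take the total order a < b < c < d < e < f < g < h < i on the vertex set. Then K (dimension 2) consists of the simplices:

  0-simplices (9): a, b, c, d, e, f, g, h, i
  1-simplices (27): ab, ac, ad, ae, ah, ai, bc, bd, be, bf, bg, cf, cg, ch, ci, de, dg, dh, di, ef, eh, ei, fg, fh, fi, gh, gi
  2-simplices (18): abc, abd, aci, adh, aeh, aei, bcg, bde, bef, bfg, cfh, cfi, cgh, dei, dgh, dgi, efh, fgi

giving chain groups C_0 ≅ Z^9, C_1 ≅ Z^27, C_2 ≅ Z^18.

Boundary ∂_1: C_1 → C_0 is given by ∂[p,q] = [q] − [p].
The resulting 9×27 matrix has rank 8, and its Smith normal form has invariant factors (1,1,1,1,1,1,1,1).

Boundary ∂_2: C_2 → C_1 acts by ∂[p,q,r] = [q,r] − [p,r] + [p,q]. For instance
  ∂dgi = gi − di + dg,
  ∂bcg = cg − bg + bc.
The resulting 27×18 matrix has rank 18, and its Smith normal form has invariant factors (1,1,1,1,1,1,1,1,1,1,1,1,1,1,1,1,1,2).

Now H_k = ker ∂_k / im ∂_{k+1}, so:

  H_0: rank C_0 − rank ∂_1 = 9 − 8 = 1, and the invariant factors of ∂_1 are all 1, so H_0 ≅ Z.
  H_1: rank ker ∂_1 − rank ∂_2 = (27 − 8) − 18 = 1, and ∂_2 has invariant factor 2 > 1, so H_1 ≅ Z ⊕ Z/2.
  H_2: rank ker ∂_2 − rank ∂_3 = (18 − 18) − 0 = 0, and there is no ∂_3, so H_2 ≅ 0.

As a check, the Euler characteristic is 9 − 27 + 18 = 0, which agrees with 1 − 1 + 0 = 0.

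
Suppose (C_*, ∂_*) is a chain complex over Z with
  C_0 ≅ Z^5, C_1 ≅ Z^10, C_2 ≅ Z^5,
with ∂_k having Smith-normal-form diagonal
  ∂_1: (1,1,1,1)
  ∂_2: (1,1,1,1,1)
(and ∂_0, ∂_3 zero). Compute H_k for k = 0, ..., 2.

H_0: b_0 = 5 − 0 − 4 = 1; torsion from ∂_1 factors > 1: none. So H_0 ≅ Z.
H_1: b_1 = 10 − 4 − 5 = 1; torsion from ∂_2 factors > 1: none. So H_1 ≅ Z.
H_2: b_2 = 5 − 5 − 0 = 0; torsion from ∂_3 factors > 1: none. So H_2 ≅ 0.

H_0 ≅ Z,  H_1 ≅ Z,  H_2 = 0.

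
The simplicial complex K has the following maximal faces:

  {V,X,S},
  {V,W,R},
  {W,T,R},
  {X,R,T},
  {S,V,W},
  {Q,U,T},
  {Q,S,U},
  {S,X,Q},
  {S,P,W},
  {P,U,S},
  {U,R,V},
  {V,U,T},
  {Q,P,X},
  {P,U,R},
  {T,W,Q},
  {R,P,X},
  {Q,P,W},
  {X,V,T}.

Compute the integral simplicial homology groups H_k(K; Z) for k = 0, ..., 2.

H_0 ≅ Z,  H_1 ≅ Z ⊕ Z/2,  H_2 = 0.

We work with the vertex ordering P < Q < R < S < T < U < V < W < X. The simplices of K, each written with vertices in increasing order, are:

  0-simplices (9): P, Q, R, S, T, U, V, W, X
  1-simplices (27): PQ, PR, PS, PU, PW, PX, QS, QT, QU, QW, QX, RT, RU, RV, RW, RX, SU, SV, SW, SX, TU, TV, TW, TX, UV, VW, VX
  2-simplices (18): PQW, PQX, PRU, PRX, PSU, PSW, QSU, QSX, QTU, QTW, RTW, RTX, RUV, RVW, SVW, SVX, TUV, TVX

Hence C_0 ≅ Z^9, C_1 ≅ Z^27, C_2 ≅ Z^18.

Boundary ∂_1: C_1 → C_0 maps an edge to its endpoints' difference, ∂[p,q] = q − p. For instance
  ∂QS = S − Q.
The 9×27 boundary matrix has rank 8 and Smith normal form diag(1,1,1,1,1,1,1,1).

Boundary ∂_2: C_2 → C_1 maps a triangle to the signed sum of its edges. For instance
  ∂QSX = SX − QX + QS,
  ∂QTW = TW − QW + QT.
This gives a 27×18 integer matrix of rank 18; reducing to Smith normal form yields diagonal entries (1,1,1,1,1,1,1,1,1,1,1,1,1,1,1,1,1,2).

Now H_k = ker ∂_k / im ∂_{k+1}, so:

  H_0: rank C_0 − rank ∂_1 = 9 − 8 = 1, and the invariant factors of ∂_1 are all 1, so H_0 = Z.
  H_1: rank ker ∂_1 − rank ∂_2 = (27 − 8) − 18 = 1, and ∂_2 has invariant factor 2 > 1, so H_1 = Z ⊕ Z/2.
  H_2: rank ker ∂_2 − rank ∂_3 = (18 − 18) − 0 = 0, and there is no ∂_3, so H_2 = 0.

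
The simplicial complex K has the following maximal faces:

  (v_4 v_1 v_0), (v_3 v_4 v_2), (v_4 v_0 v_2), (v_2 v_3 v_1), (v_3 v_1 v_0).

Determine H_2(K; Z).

K has 5 vertices, 10 edges, 5 triangles.
rank ∂_2 = 5, rank ∂_3 = 0 ⇒ b_2 = 5 − 5 − 0 = 0. So H_2 ≅ 0.

H_2 ≅ 0.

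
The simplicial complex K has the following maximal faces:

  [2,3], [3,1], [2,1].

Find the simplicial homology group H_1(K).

H_1 ≅ Z.

We work with the vertex ordering 1 < 2 < 3. The simplices of K, each written with vertices in increasing order, are:

  0-simplices (3): [1], [2], [3]
  1-simplices (3): [1,2], [1,3], [2,3]

giving chain groups C_0 ≅ Z^3, C_1 ≅ Z^3.

∂_1: C_1 → C_0 is given by ∂[p,q] = [q] − [p]. For instance
  ∂[2,3] = [3] − [2].
The 3×3 boundary matrix has rank 2 and Smith normal form diag(1,1).

Computing H_k = (kernel of ∂_k) / (image of ∂_{k+1}):

  H_1: rank ker ∂_1 − rank ∂_2 = (3 − 2) − 0 = 1, and there is no ∂_2, so H_1 = Z.

(K is a triangulation of the circle S^1.)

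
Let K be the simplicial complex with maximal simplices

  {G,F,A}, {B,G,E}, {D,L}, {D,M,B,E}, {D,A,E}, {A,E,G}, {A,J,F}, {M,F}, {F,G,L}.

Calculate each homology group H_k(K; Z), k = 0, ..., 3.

We work with the vertex ordering A < B < D < E < F < G < J < L < M. The simplices of K, each written with vertices in increasing order, are:

  0-simplices (9): A, B, D, E, F, G, J, L, M
  1-simplices (19): AD, AE, AF, AG, AJ, BD, BE, BG, BM, DE, DL, DM, EG, EM, FG, FJ, FL, FM, GL
  2-simplices (10): ADE, AEG, AFG, AFJ, BDE, BDM, BEG, BEM, DEM, FGL
  3-simplices (1): BDEM

so the chain groups are C_0 ≅ Z^9, C_1 ≅ Z^19, C_2 ≅ Z^10, C_3 ≅ Z^1.

Boundary ∂_1: C_1 → C_0 sends each edge [p,q] (with p < q) to q − p.
The 9×19 boundary matrix has rank 8 and Smith normal form diag(1,1,1,1,1,1,1,1).

The boundary map ∂_2: C_2 → C_1 acts by ∂[p,q,r] = [q,r] − [p,r] + [p,q]. For instance
  ∂AFG = FG − AG + AF,
  ∂FGL = GL − FL + FG.
As a 19×10 matrix over Z this has rank 9, with invariant factors (1,1,1,1,1,1,1,1,1).

The boundary map ∂_3: C_3 → C_2 sends each 3-simplex σ to the alternating sum Σ_i (−1)^i (σ with its i-th vertex removed). For instance
  ∂BDEM = DEM − BEM + BDM − BDE.
The 10×1 boundary matrix has rank 1 and Smith normal form diag(1).

From H_k ≅ ker(∂_k) / im(∂_{k+1}) we obtain:

  H_0: rank C_0 − rank ∂_1 = 9 − 8 = 1, and the invariant factors of ∂_1 are all 1, so H_0 ≅ Z.
  H_1: rank ker ∂_1 − rank ∂_2 = (19 − 8) − 9 = 2, and the invariant factors of ∂_2 are all 1, so H_1 ≅ Z^2.
  H_2: rank ker ∂_2 − rank ∂_3 = (10 − 9) − 1 = 0, and the invariant factors of ∂_3 are all 1, so H_2 ≅ 0.
  H_3: rank ker ∂_3 − rank ∂_4 = (1 − 1) − 0 = 0, and there is no ∂_4, so H_3 ≅ 0.

H_0 = Z,  H_1 = Z^2,  H_2 = 0,  H_3 = 0.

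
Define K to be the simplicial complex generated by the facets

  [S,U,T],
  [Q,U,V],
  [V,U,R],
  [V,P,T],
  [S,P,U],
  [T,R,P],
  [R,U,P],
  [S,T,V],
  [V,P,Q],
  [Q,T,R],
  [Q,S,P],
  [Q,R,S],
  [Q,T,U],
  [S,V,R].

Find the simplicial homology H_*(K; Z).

H_0 = Z,  H_1 = Z^2,  H_2 = Z.

We work with the vertex ordering P < Q < R < S < T < U < V. The simplices of K, each written with vertices in increasing order, are:

  0-simplices (7): P, Q, R, S, T, U, V
  1-simplices (21): PQ, PR, PS, PT, PU, PV, QR, QS, QT, QU, QV, RS, RT, RU, RV, ST, SU, SV, TU, TV, UV
  2-simplices (14): PQS, PQV, PRT, PRU, PSU, PTV, QRS, QRT, QTU, QUV, RSV, RUV, STU, STV

Hence C_0 ≅ Z^7, C_1 ≅ Z^21, C_2 ≅ Z^14.

∂_1: C_1 → C_0 sends each edge [p,q] (with p < q) to q − p. For instance
  ∂PU = U − P.
The resulting 7×21 matrix has rank 6, and its Smith normal form has invariant factors (1,1,1,1,1,1).

The boundary map ∂_2: C_2 → C_1 maps a triangle to the signed sum of its edges. For instance
  ∂PTV = TV − PV + PT,
  ∂RSV = SV − RV + RS.
The 21×14 boundary matrix has rank 13 and Smith normal form diag(1,1,1,1,1,1,1,1,1,1,1,1,1).

Now H_k = ker ∂_k / im ∂_{k+1}, so:

  H_0: rank C_0 − rank ∂_1 = 7 − 6 = 1, and the invariant factors of ∂_1 are all 1, so H_0 ≅ Z.
  H_1: rank ker ∂_1 − rank ∂_2 = (21 − 6) − 13 = 2, and the invariant factors of ∂_2 are all 1, so H_1 ≅ Z^2.
  H_2: rank ker ∂_2 − rank ∂_3 = (14 − 13) − 0 = 1, and there is no ∂_3, so H_2 ≅ Z.

As a check, the Euler characteristic is 7 − 21 + 14 = 0, which agrees with 1 − 2 + 1 = 0.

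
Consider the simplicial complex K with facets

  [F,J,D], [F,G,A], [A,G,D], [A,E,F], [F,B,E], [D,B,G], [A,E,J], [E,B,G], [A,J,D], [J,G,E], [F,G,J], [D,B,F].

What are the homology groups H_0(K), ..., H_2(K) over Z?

Take the total order A < B < D < E < F < G < J on the vertex set. Then K (dimension 2) consists of the simplices:

  0-simplices (7): A, B, D, E, F, G, J
  1-simplices (18): AD, AE, AF, AG, AJ, BD, BE, BF, BG, DF, DG, DJ, EF, EG, EJ, FG, FJ, GJ
  2-simplices (12): ADG, ADJ, AEF, AEJ, AFG, BDF, BDG, BEF, BEG, DFJ, EGJ, FGJ

so the chain groups are C_0 ≅ Z^7, C_1 ≅ Z^18, C_2 ≅ Z^12.

∂_1: C_1 → C_0 maps an edge to its endpoints' difference, ∂[p,q] = q − p. For instance
  ∂EJ = J − E.
The 7×18 boundary matrix has rank 6 and Smith normal form diag(1,1,1,1,1,1).

∂_2: C_2 → C_1 sends each 2-simplex [p,q,r] to [q,r] − [p,r] + [p,q]. For instance
  ∂AEF = EF − AF + AE,
  ∂AFG = FG − AG + AF.
As a 18×12 matrix over Z this has rank 12, with invariant factors (1,1,1,1,1,1,1,1,1,1,1,2).

Reading off H_k = ker ∂_k / im ∂_{k+1}:

  H_0: rank C_0 − rank ∂_1 = 7 − 6 = 1, and the invariant factors of ∂_1 are all 1, so H_0 ≅ Z.
  H_1: rank ker ∂_1 − rank ∂_2 = (18 − 6) − 12 = 0, and ∂_2 has invariant factor 2 > 1, so H_1 ≅ Z/2.
  H_2: rank ker ∂_2 − rank ∂_3 = (12 − 12) − 0 = 0, and there is no ∂_3, so H_2 ≅ 0.

H_0 ≅ Z,  H_1 ≅ Z/2,  H_2 = 0.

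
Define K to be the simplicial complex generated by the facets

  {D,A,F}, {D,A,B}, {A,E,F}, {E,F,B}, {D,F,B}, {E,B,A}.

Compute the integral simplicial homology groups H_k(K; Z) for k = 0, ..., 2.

K has 5 vertices, 9 edges, 6 triangles.
rank ∂_0 = 0, rank ∂_1 = 4 ⇒ b_0 = 5 − 0 − 4 = 1; all invariant factors of ∂_1 are 1 so no torsion. So H_0 ≅ Z.
rank ∂_1 = 4, rank ∂_2 = 5 ⇒ b_1 = 9 − 4 − 5 = 0; all invariant factors of ∂_2 are 1 so no torsion. So H_1 ≅ 0.
rank ∂_2 = 5, rank ∂_3 = 0 ⇒ b_2 = 6 − 5 − 0 = 1. So H_2 ≅ Z.

H_0 = Z,  H_1 = 0,  H_2 = Z.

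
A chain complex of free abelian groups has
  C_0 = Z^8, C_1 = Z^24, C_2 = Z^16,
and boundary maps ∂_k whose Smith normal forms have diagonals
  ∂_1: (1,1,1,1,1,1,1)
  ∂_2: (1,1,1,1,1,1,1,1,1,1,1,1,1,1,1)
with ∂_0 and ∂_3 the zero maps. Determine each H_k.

H_0 ≅ Z,  H_1 ≅ Z^2,  H_2 ≅ Z.

H_0: b_0 = 8 − 0 − 7 = 1; torsion from ∂_1 factors > 1: none. So H_0 ≅ Z.
H_1: b_1 = 24 − 7 − 15 = 2; torsion from ∂_2 factors > 1: none. So H_1 ≅ Z^2.
H_2: b_2 = 16 − 15 − 0 = 1; torsion from ∂_3 factors > 1: none. So H_2 ≅ Z.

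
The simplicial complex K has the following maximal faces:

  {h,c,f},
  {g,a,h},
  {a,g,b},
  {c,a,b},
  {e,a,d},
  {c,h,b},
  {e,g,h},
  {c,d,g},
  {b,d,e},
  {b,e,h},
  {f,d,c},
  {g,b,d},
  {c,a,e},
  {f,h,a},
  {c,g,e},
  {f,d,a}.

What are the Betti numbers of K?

We work with the vertex ordering a < b < c < d < e < f < g < h. The simplices of K, each written with vertices in increasing order, are:

  0-simplices (8): a, b, c, d, e, f, g, h
  1-simplices (24): ab, ac, ad, ae, af, ag, ah, bc, bd, be, bg, bh, cd, ce, cf, cg, ch, de, df, dg, eg, eh, fh, gh
  2-simplices (16): abc, abg, ace, ade, adf, afh, agh, bch, bde, bdg, beh, cdf, cdg, ceg, cfh, egh

giving chain groups C_0 ≅ Z^8, C_1 ≅ Z^24, C_2 ≅ Z^16.

Boundary ∂_1: C_1 → C_0 is given by ∂[p,q] = [q] − [p].
The 8×24 boundary matrix has rank 7 and Smith normal form diag(1,1,1,1,1,1,1).

Boundary ∂_2: C_2 → C_1 acts by ∂[p,q,r] = [q,r] − [p,r] + [p,q]. For instance
  ∂afh = fh − ah + af,
  ∂cdf = df − cf + cd.
This gives a 24×16 integer matrix of rank 15; reducing to Smith normal form yields diagonal entries (1,1,1,1,1,1,1,1,1,1,1,1,1,1,1).

Now H_k = ker ∂_k / im ∂_{k+1}, so:

  H_0: rank C_0 − rank ∂_1 = 8 − 7 = 1, and the invariant factors of ∂_1 are all 1, so H_0 ≅ Z.
  H_1: rank ker ∂_1 − rank ∂_2 = (24 − 7) − 15 = 2, and the invariant factors of ∂_2 are all 1, so H_1 ≅ Z^2.
  H_2: rank ker ∂_2 − rank ∂_3 = (16 − 15) − 0 = 1, and there is no ∂_3, so H_2 ≅ Z.

As a check, the Euler characteristic is 8 − 24 + 16 = 0, which agrees with 1 − 2 + 1 = 0.

Hence the Betti numbers are b_0 = 1, b_1 = 2, b_2 = 1.

b_0 = 1, b_1 = 2, b_2 = 1.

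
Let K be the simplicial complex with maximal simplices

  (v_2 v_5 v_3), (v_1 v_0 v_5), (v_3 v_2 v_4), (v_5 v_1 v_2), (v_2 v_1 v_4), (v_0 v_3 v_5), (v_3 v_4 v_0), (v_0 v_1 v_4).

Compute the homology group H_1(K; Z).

H_1 = 0.

Order the vertices as v_0 < v_1 < v_2 < v_3 < v_4 < v_5. Listing each simplex with vertices in this order, K has dimension 2 with simplices:

  0-simplices (6): [v_0], [v_1], [v_2], [v_3], [v_4], [v_5]
  1-simplices (12): [v_0,v_1], [v_0,v_3], [v_0,v_4], [v_0,v_5], [v_1,v_2], [v_1,v_4], [v_1,v_5], [v_2,v_3], [v_2,v_4], [v_2,v_5], [v_3,v_4], [v_3,v_5]
  2-simplices (8): [v_0,v_1,v_4], [v_0,v_1,v_5], [v_0,v_3,v_4], [v_0,v_3,v_5], [v_1,v_2,v_4], [v_1,v_2,v_5], [v_2,v_3,v_4], [v_2,v_3,v_5]

Hence C_0 ≅ Z^6, C_1 ≅ Z^12, C_2 ≅ Z^8.

∂_1: C_1 → C_0 maps an edge to its endpoints' difference, ∂[p,q] = q − p. For instance
  ∂[v_2,v_5] = [v_5] − [v_2].
The resulting 6×12 matrix has rank 5, and its Smith normal form has invariant factors (1,1,1,1,1).

Boundary ∂_2: C_2 → C_1 sends each 2-simplex [p,q,r] to [q,r] − [p,r] + [p,q]. For instance
  ∂[v_0,v_1,v_5] = [v_1,v_5] − [v_0,v_5] + [v_0,v_1],
  ∂[v_1,v_2,v_5] = [v_2,v_5] − [v_1,v_5] + [v_1,v_2].
This gives a 12×8 integer matrix of rank 7; reducing to Smith normal form yields diagonal entries (1,1,1,1,1,1,1).

Computing H_k = (kernel of ∂_k) / (image of ∂_{k+1}):

  H_1: rank ker ∂_1 − rank ∂_2 = (12 − 5) − 7 = 0, and the invariant factors of ∂_2 are all 1, so H_1 ≅ 0.

(K is a triangulation of the 2-sphere S^2.)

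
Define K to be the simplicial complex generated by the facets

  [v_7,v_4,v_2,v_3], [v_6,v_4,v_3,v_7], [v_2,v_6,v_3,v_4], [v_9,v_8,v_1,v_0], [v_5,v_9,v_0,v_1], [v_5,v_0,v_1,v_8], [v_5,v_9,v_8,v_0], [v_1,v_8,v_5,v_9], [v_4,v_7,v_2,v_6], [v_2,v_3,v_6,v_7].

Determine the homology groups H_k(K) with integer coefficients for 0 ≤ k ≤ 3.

We work with the vertex ordering v_0 < v_1 < v_2 < v_3 < v_4 < v_5 < v_6 < v_7 < v_8 < v_9. The simplices of K, each written with vertices in increasing order, are:

  0-simplices (10): [v_0], [v_1], [v_2], [v_3], [v_4], [v_5], [v_6], [v_7], [v_8], [v_9]
  1-simplices (20): (20 of them)
  2-simplices (20): (20 of them)
  3-simplices (10): (10 of them)

giving chain groups C_0 ≅ Z^10, C_1 ≅ Z^20, C_2 ≅ Z^20, C_3 ≅ Z^10.

The boundary map ∂_1: C_1 → C_0 sends each edge [p,q] (with p < q) to q − p.
The resulting 10×20 matrix has rank 8, and its Smith normal form has invariant factors (1,1,1,1,1,1,1,1).

∂_2: C_2 → C_1 maps a triangle to the signed sum of its edges. For instance
  ∂[v_0,v_1,v_9] = [v_1,v_9] − [v_0,v_9] + [v_0,v_1],
  ∂[v_3,v_4,v_7] = [v_4,v_7] − [v_3,v_7] + [v_3,v_4].
As a 20×20 matrix over Z this has rank 12, with invariant factors (1,1,1,1,1,1,1,1,1,1,1,1).

The boundary map ∂_3: C_3 → C_2 sends each 3-simplex σ to the alternating sum Σ_i (−1)^i (σ with its i-th vertex removed). For instance
  ∂[v_1,v_5,v_8,v_9] = [v_5,v_8,v_9] − [v_1,v_8,v_9] + [v_1,v_5,v_9] − [v_1,v_5,v_8],
  ∂[v_0,v_1,v_5,v_9] = [v_1,v_5,v_9] − [v_0,v_5,v_9] + [v_0,v_1,v_9] − [v_0,v_1,v_5].
This gives a 20×10 integer matrix of rank 8; reducing to Smith normal form yields diagonal entries (1,1,1,1,1,1,1,1).

From H_k ≅ ker(∂_k) / im(∂_{k+1}) we obtain:

  H_0: rank C_0 − rank ∂_1 = 10 − 8 = 2, and the invariant factors of ∂_1 are all 1, so H_0 = Z^2.
  H_1: rank ker ∂_1 − rank ∂_2 = (20 − 8) − 12 = 0, and the invariant factors of ∂_2 are all 1, so H_1 = 0.
  H_2: rank ker ∂_2 − rank ∂_3 = (20 − 12) − 8 = 0, and the invariant factors of ∂_3 are all 1, so H_2 = 0.
  H_3: rank ker ∂_3 − rank ∂_4 = (10 − 8) − 0 = 2, and there is no ∂_4, so H_3 = Z^2.

(K is a triangulation of the disjoint union of the 3-sphere S^3 and the 3-sphere S^3.)

H_0 ≅ Z^2,  H_1 = 0,  H_2 = 0,  H_3 ≅ Z^2.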